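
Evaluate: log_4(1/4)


We need the exponent such that 4^? = 1/4
4^(-1) = 1/4^1 = 1/4
Therefore log_4(1/4) = -1

-1


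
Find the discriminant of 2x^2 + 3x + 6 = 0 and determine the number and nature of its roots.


For ax^2 + bx + c = 0, discriminant D = b^2 - 4ac
Here a = 2, b = 3, c = 6
D = (3)^2 - 4(2)(6) = 9 - 48 = -39

D = -39 < 0
The equation has no real roots (2 complex conjugate roots).

Discriminant = -39, no real roots (2 complex conjugate roots)


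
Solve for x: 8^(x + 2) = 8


Express both sides with the same base.
8 = 8^1
Since the bases match, equate exponents: x + 2 = 1
So x = 1 - (2) = -1

x = -1


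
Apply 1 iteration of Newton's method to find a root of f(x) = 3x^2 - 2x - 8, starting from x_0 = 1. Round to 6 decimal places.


Newton's method: x_(n+1) = x_n - f(x_n)/f'(x_n)
f(x) = 3x^2 - 2x - 8
f'(x) = 6x - 2

Iteration 1:
  f(1.000000) = -7.000000
  f'(1.000000) = 4.000000
  x_1 = 1.000000 - (-7.000000)/(4.000000) = 2.750000

x_1 = 2.750000


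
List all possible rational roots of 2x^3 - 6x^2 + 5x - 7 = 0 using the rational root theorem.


Rational root theorem: possible roots are ±p/q where:
  p divides the constant term (-7): p ∈ {1, 7}
  q divides the leading coefficient (2): q ∈ {1, 2}

All possible rational roots: -7, -7/2, -1, -1/2, 1/2, 1, 7/2, 7

-7, -7/2, -1, -1/2, 1/2, 1, 7/2, 7


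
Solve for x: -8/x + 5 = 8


Subtract 5 from both sides: -8/x = 3
Multiply both sides by x: -8 = 3 * x
Divide by 3: x = -8/3

x = -8/3


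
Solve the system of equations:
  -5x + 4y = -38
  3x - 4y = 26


Using Cramer's rule:
Determinant D = (-5)(-4) - (3)(4) = 20 - 12 = 8
Dx = (-38)(-4) - (26)(4) = 152 - 104 = 48
Dy = (-5)(26) - (3)(-38) = -130 + 114 = -16
x = Dx/D = 48/8 = 6
y = Dy/D = -16/8 = -2

x = 6, y = -2


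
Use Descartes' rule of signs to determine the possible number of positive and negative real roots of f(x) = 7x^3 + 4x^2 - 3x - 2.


Descartes' rule of signs:

For positive roots, count sign changes in f(x) = 7x^3 + 4x^2 - 3x - 2:
Signs of coefficients: +, +, -, -
Number of sign changes: 1
Possible positive real roots: 1

For negative roots, examine f(-x) = -7x^3 + 4x^2 + 3x - 2:
Signs of coefficients: -, +, +, -
Number of sign changes: 2
Possible negative real roots: 2, 0

Positive roots: 1; Negative roots: 2 or 0


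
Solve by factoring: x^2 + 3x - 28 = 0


We need two numbers that multiply to -28 and add to 3.
Those numbers are 7 and -4 (since 7 * (-4) = -28 and 7 + (-4) = 3).
So x^2 + 3x - 28 = (x + 7)(x - 4) = 0
Setting each factor to zero: x = -7 or x = 4

x = -7, x = 4


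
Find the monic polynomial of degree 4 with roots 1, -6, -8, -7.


A monic polynomial with roots 1, -6, -8, -7 is:
p(x) = (x - 1)(x + 6)(x + 8)(x + 7)
After multiplying by (x - 1): x - 1
After multiplying by (x + 6): x^2 + 5x - 6
After multiplying by (x + 8): x^3 + 13x^2 + 34x - 48
After multiplying by (x + 7): x^4 + 20x^3 + 125x^2 + 190x - 336

x^4 + 20x^3 + 125x^2 + 190x - 336


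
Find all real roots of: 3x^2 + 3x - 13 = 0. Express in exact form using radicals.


Using the quadratic formula: x = (-b ± sqrt(b^2 - 4ac)) / (2a)
Here a = 3, b = 3, c = -13
Discriminant = b^2 - 4ac = 3^2 - 4(3)(-13) = 9 + 156 = 165
Since discriminant = 165 > 0, there are two real roots.
x = (-3 ± sqrt(165)) / 6
Numerically: x ≈ 1.6409 or x ≈ -2.6409

x = (-3 + sqrt(165)) / 6 or x = (-3 - sqrt(165)) / 6


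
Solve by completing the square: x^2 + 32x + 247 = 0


Start: x^2 + 32x + 247 = 0
Move constant: x^2 + 32x = -247
Half of 32 is 16, squared is 256
Add 256 to both sides: x^2 + 32x + 256 = 9
(x + 16)^2 = 9
x + 16 = ±3
x = -16 + 3 = -13 or x = -16 - 3 = -19

x = -19, x = -13


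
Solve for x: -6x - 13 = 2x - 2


Starting with: -6x - 13 = 2x - 2
Move all x terms to left: (-6 - 2)x = -2 + 13
Simplify: -8x = 11
Divide both sides by -8: x = -11/8

x = -11/8


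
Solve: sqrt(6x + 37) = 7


Square both sides: 6x + 37 = 7^2 = 49
6x = 49 - 37 = 12
x = 2
Check: sqrt(6*2 + 37) = sqrt(49) = 7 ✓

x = 2


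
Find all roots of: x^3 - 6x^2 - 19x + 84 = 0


Let p(x) = x^3 - 6x^2 - 19x + 84. By the rational root theorem (leading coefficient 1), any rational root is an integer divisor of 84: try ±1, ±2, ... in turn.
Test x = 1: value = 60 ≠ 0.
Test x = -1: value = 96 ≠ 0.
Test x = 2: value = 30 ≠ 0.
Test x = -2: value = 90 ≠ 0.
Test x = 3: value = 0 ✓, so (x - 3) is a factor.
Synthetic division by (x - 3): bring down 1; 1(3) - 6 = -3; (-3)(3) - 19 = -28; (-28)(3) + 84 = 0 → quotient x^2 - 3x - 28, remainder 0.
Solve the quadratic x^2 - 3x - 28 = 0: discriminant = (-3)^2 - 4(1)(-28) = 9 + 112 = 121.
sqrt(121) = 11, so x = (3 ± 11)/2: x = 7 or x = -4.
Collecting all roots found:

x = -4, x = 3, x = 7


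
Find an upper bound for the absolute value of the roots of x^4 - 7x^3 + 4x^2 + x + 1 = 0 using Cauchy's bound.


Cauchy's bound: all roots r satisfy |r| <= 1 + max(|a_i/a_n|) for i = 0,...,n-1
where a_n is the leading coefficient.

Coefficients: [1, -7, 4, 1, 1]
Leading coefficient a_n = 1
Ratios |a_i/a_n|: 7, 4, 1, 1
Maximum ratio: 7
Cauchy's bound: |r| <= 1 + 7 = 8

Upper bound = 8


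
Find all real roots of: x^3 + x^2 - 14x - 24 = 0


Let p(x) = x^3 + x^2 - 14x - 24. By the rational root theorem (leading coefficient 1), any rational root is an integer divisor of 24: try ±1, ±2, ... in turn.
Test x = 1: value = -36 ≠ 0.
Test x = -1: value = -10 ≠ 0.
Test x = 2: value = -40 ≠ 0.
Test x = -2: value = 0 ✓, so (x + 2) is a factor.
Synthetic division by (x + 2): bring down 1; 1(-2) + 1 = -1; (-1)(-2) - 14 = -12; (-12)(-2) - 24 = 0 → quotient x^2 - x - 12, remainder 0.
Solve the quadratic x^2 - x - 12 = 0: discriminant = (-1)^2 - 4(1)(-12) = 1 + 48 = 49.
sqrt(49) = 7, so x = (1 ± 7)/2: x = 4 or x = -3.

x = -3, x = -2, x = 4


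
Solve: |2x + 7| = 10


An absolute value equation |expr| = 10 gives two cases:
Case 1: 2x + 7 = 10
  2x = 3, so x = 3/2
Case 2: 2x + 7 = -10
  2x = -17, so x = -17/2

x = -17/2, x = 3/2


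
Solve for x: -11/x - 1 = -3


Subtract -1 from both sides: -11/x = -2
Multiply both sides by x: -11 = -2 * x
Divide by -2: x = 11/2

x = 11/2


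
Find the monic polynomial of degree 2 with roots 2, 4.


A monic polynomial with roots 2, 4 is:
p(x) = (x - 2)(x - 4)
After multiplying by (x - 2): x - 2
After multiplying by (x - 4): x^2 - 6x + 8

x^2 - 6x + 8


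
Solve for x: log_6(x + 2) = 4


Convert to exponential form: x + 2 = 6^4 = 1296
x = 1296 - 2 = 1294
Check: log_6(1294 + 2) = log_6(1296) = log_6(1296) = 4 ✓

x = 1294


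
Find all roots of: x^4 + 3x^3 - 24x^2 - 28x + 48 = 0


Let p(x) = x^4 + 3x^3 - 24x^2 - 28x + 48. By the rational root theorem (leading coefficient 1), any rational root is an integer divisor of 48: try ±1, ±2, ... in turn.
Test x = 1: value = 0 ✓, so (x - 1) is a factor.
Synthetic division by (x - 1): bring down 1; 1(1) + 3 = 4; 4(1) - 24 = -20; (-20)(1) - 28 = -48; (-48)(1) + 48 = 0 → quotient x^3 + 4x^2 - 20x - 48, remainder 0.
Continue with the quotient x^3 + 4x^2 - 20x - 48 (candidates must divide 48; re-test x = 1 first in case it repeats).
Test x = 1: value = -63 ≠ 0.
Test x = -1: value = -25 ≠ 0.
Test x = 2: value = -64 ≠ 0.
Test x = -2: value = 0 ✓, so (x + 2) is a factor.
Synthetic division by (x + 2): bring down 1; 1(-2) + 4 = 2; 2(-2) - 20 = -24; (-24)(-2) - 48 = 0 → quotient x^2 + 2x - 24, remainder 0.
Solve the quadratic x^2 + 2x - 24 = 0: discriminant = 2^2 - 4(1)(-24) = 4 + 96 = 100.
sqrt(100) = 10, so x = (-2 ± 10)/2: x = 4 or x = -6.
Collecting all roots found:

x = -6, x = -2, x = 1, x = 4


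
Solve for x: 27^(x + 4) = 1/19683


Express both sides with the same base.
1/19683 = 27^(-3)
Since the bases match, equate exponents: x + 4 = -3
So x = -3 - (4) = -7

x = -7


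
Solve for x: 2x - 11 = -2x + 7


Starting with: 2x - 11 = -2x + 7
Move all x terms to left: (2 + 2)x = 7 + 11
Simplify: 4x = 18
Divide both sides by 4: x = 9/2

x = 9/2


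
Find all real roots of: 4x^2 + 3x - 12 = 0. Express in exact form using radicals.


Using the quadratic formula: x = (-b ± sqrt(b^2 - 4ac)) / (2a)
Here a = 4, b = 3, c = -12
Discriminant = b^2 - 4ac = 3^2 - 4(4)(-12) = 9 + 192 = 201
Since discriminant = 201 > 0, there are two real roots.
x = (-3 ± sqrt(201)) / 8
Numerically: x ≈ 1.3972 or x ≈ -2.1472

x = (-3 + sqrt(201)) / 8 or x = (-3 - sqrt(201)) / 8


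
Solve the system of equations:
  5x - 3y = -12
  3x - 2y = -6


Using Cramer's rule:
Determinant D = (5)(-2) - (3)(-3) = -10 + 9 = -1
Dx = (-12)(-2) - (-6)(-3) = 24 - 18 = 6
Dy = (5)(-6) - (3)(-12) = -30 + 36 = 6
x = Dx/D = 6/-1 = -6
y = Dy/D = 6/-1 = -6

x = -6, y = -6


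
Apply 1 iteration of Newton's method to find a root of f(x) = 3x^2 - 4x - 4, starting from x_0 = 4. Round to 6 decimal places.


Newton's method: x_(n+1) = x_n - f(x_n)/f'(x_n)
f(x) = 3x^2 - 4x - 4
f'(x) = 6x - 4

Iteration 1:
  f(4.000000) = 28.000000
  f'(4.000000) = 20.000000
  x_1 = 4.000000 - (28.000000)/(20.000000) = 2.600000

x_1 = 2.600000


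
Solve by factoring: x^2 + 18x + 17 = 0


We need two numbers that multiply to 17 and add to 18.
Those numbers are 17 and 1 (since 17 * 1 = 17 and 17 + 1 = 18).
So x^2 + 18x + 17 = (x + 17)(x + 1) = 0
Setting each factor to zero: x = -17 or x = -1

x = -17, x = -1


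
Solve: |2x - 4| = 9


An absolute value equation |expr| = 9 gives two cases:
Case 1: 2x - 4 = 9
  2x = 13, so x = 13/2
Case 2: 2x - 4 = -9
  2x = -5, so x = -5/2

x = -5/2, x = 13/2


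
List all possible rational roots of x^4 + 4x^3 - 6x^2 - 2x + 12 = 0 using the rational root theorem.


Rational root theorem: possible roots are ±p/q where:
  p divides the constant term (12): p ∈ {1, 2, 3, 4, 6, 12}
  q divides the leading coefficient (1): q ∈ {1}

All possible rational roots: -12, -6, -4, -3, -2, -1, 1, 2, 3, 4, 6, 12

-12, -6, -4, -3, -2, -1, 1, 2, 3, 4, 6, 12


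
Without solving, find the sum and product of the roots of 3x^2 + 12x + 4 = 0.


By Vieta's formulas for ax^2 + bx + c = 0:
  Sum of roots = -b/a
  Product of roots = c/a

Here a = 3, b = 12, c = 4
Sum = -(12)/3 = -4
Product = 4/3 = 4/3

Sum = -4, Product = 4/3


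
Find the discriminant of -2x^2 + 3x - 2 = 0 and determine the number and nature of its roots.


For ax^2 + bx + c = 0, discriminant D = b^2 - 4ac
Here a = -2, b = 3, c = -2
D = (3)^2 - 4(-2)(-2) = 9 - 16 = -7

D = -7 < 0
The equation has no real roots (2 complex conjugate roots).

Discriminant = -7, no real roots (2 complex conjugate roots)


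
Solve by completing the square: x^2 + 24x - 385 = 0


Start: x^2 + 24x - 385 = 0
Move constant: x^2 + 24x = 385
Half of 24 is 12, squared is 144
Add 144 to both sides: x^2 + 24x + 144 = 529
(x + 12)^2 = 529
x + 12 = ±23
x = -12 + 23 = 11 or x = -12 - 23 = -35

x = -35, x = 11


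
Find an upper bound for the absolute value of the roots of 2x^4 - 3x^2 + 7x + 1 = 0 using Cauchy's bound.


Cauchy's bound: all roots r satisfy |r| <= 1 + max(|a_i/a_n|) for i = 0,...,n-1
where a_n is the leading coefficient.

Coefficients: [2, 0, -3, 7, 1]
Leading coefficient a_n = 2
Ratios |a_i/a_n|: 0, 3/2, 7/2, 1/2
Maximum ratio: 7/2
Cauchy's bound: |r| <= 1 + 7/2 = 9/2

Upper bound = 9/2


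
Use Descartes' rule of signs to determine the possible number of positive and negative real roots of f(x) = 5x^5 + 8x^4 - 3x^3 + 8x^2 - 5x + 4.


Descartes' rule of signs:

For positive roots, count sign changes in f(x) = 5x^5 + 8x^4 - 3x^3 + 8x^2 - 5x + 4:
Signs of coefficients: +, +, -, +, -, +
Number of sign changes: 4
Possible positive real roots: 4, 2, 0

For negative roots, examine f(-x) = -5x^5 + 8x^4 + 3x^3 + 8x^2 + 5x + 4:
Signs of coefficients: -, +, +, +, +, +
Number of sign changes: 1
Possible negative real roots: 1

Positive roots: 4 or 2 or 0; Negative roots: 1


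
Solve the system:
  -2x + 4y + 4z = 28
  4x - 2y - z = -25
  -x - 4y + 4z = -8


Using Cramer's rule. Expand each determinant along the first row.
D  = (-2)*[(-2)*4 - (-1)*(-4)] - 4*[4*4 - (-1)*(-1)] + 4*[4*(-4) - (-2)*(-1)]
  = (-2)*(-12) - 4*(15) + 4*(-18) = -108
Dx = 28*[(-2)*4 - (-1)*(-4)] - 4*[(-25)*4 - (-1)*(-8)] + 4*[(-25)*(-4) - (-2)*(-8)]
  = 28*(-12) - 4*(-108) + 4*(84) = 432
Dy = (-2)*[(-25)*4 - (-1)*(-8)] - 28*[4*4 - (-1)*(-1)] + 4*[4*(-8) - (-25)*(-1)]
  = (-2)*(-108) - 28*(15) + 4*(-57) = -432
Dz = (-2)*[(-2)*(-8) - (-25)*(-4)] - 4*[4*(-8) - (-25)*(-1)] + 28*[4*(-4) - (-2)*(-1)]
  = (-2)*(-84) - 4*(-57) + 28*(-18) = -108
x = Dx/D = 432/-108 = -4, y = Dy/D = -432/-108 = 4, z = Dz/D = -108/-108 = 1
Check eq1: (-2)(-4) + (4)(4) + (4)(1) = 28 = 28 ✓
Check eq2: (4)(-4) + (-2)(4) + (-1)(1) = -25 = -25 ✓
Check eq3: (-1)(-4) + (-4)(4) + (4)(1) = -8 = -8 ✓

x = -4, y = 4, z = 1


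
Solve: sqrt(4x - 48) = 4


Square both sides: 4x - 48 = 4^2 = 16
4x = 16 + 48 = 64
x = 16
Check: sqrt(4*16 - 48) = sqrt(16) = 4 ✓

x = 16


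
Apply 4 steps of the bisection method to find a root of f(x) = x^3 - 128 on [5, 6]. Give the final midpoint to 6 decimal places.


f(x) = x^3 - 128
f(5) = -3 < 0
f(6) = 88 > 0

Step 1: midpoint = (5.000000 + 6.000000)/2 = 5.500000
  f(5.500000) = 38.375000
  f(mid) > 0, so root is in [5.000000, 5.500000]

Step 2: midpoint = (5.000000 + 5.500000)/2 = 5.250000
  f(5.250000) = 16.703125
  f(mid) > 0, so root is in [5.000000, 5.250000]

Step 3: midpoint = (5.000000 + 5.250000)/2 = 5.125000
  f(5.125000) = 6.611328
  f(mid) > 0, so root is in [5.000000, 5.125000]

Step 4: midpoint = (5.000000 + 5.125000)/2 = 5.062500
  f(5.062500) = 1.746338
  f(mid) > 0, so root is in [5.000000, 5.062500]

midpoint = 5.062500


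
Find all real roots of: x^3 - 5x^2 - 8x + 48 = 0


Let p(x) = x^3 - 5x^2 - 8x + 48. By the rational root theorem (leading coefficient 1), any rational root is an integer divisor of 48: try ±1, ±2, ... in turn.
Test x = 1: value = 36 ≠ 0.
Test x = -1: value = 50 ≠ 0.
Test x = 2: value = 20 ≠ 0.
Test x = -2: value = 36 ≠ 0.
Test x = 3: value = 6 ≠ 0.
Test x = -3: value = 0 ✓, so (x + 3) is a factor.
Synthetic division by (x + 3): bring down 1; 1(-3) - 5 = -8; (-8)(-3) - 8 = 16; 16(-3) + 48 = 0 → quotient x^2 - 8x + 16, remainder 0.
Solve the quadratic x^2 - 8x + 16 = 0: discriminant = (-8)^2 - 4(1)(16) = 64 - 64 = 0.
Discriminant = 0, so a double root: x = 8/2 = 4.

x = -3, x = 4 (multiplicity 2)


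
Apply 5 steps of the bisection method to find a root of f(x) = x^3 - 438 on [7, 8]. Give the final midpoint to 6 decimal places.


f(x) = x^3 - 438
f(7) = -95 < 0
f(8) = 74 > 0

Step 1: midpoint = (7.000000 + 8.000000)/2 = 7.500000
  f(7.500000) = -16.125000
  f(mid) < 0, so root is in [7.500000, 8.000000]

Step 2: midpoint = (7.500000 + 8.000000)/2 = 7.750000
  f(7.750000) = 27.484375
  f(mid) > 0, so root is in [7.500000, 7.750000]

Step 3: midpoint = (7.500000 + 7.750000)/2 = 7.625000
  f(7.625000) = 5.322266
  f(mid) > 0, so root is in [7.500000, 7.625000]

Step 4: midpoint = (7.500000 + 7.625000)/2 = 7.562500
  f(7.562500) = -5.489990
  f(mid) < 0, so root is in [7.562500, 7.625000]

Step 5: midpoint = (7.562500 + 7.625000)/2 = 7.593750
  f(7.593750) = -0.106110
  f(mid) < 0, so root is in [7.593750, 7.625000]

midpoint = 7.593750


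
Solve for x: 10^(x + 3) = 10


Express both sides with the same base.
10 = 10^1
Since the bases match, equate exponents: x + 3 = 1
So x = 1 - (3) = -2

x = -2


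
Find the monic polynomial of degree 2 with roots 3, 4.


A monic polynomial with roots 3, 4 is:
p(x) = (x - 3)(x - 4)
After multiplying by (x - 3): x - 3
After multiplying by (x - 4): x^2 - 7x + 12

x^2 - 7x + 12


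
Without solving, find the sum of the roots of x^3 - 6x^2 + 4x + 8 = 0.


By Vieta's formulas for x^3 + bx^2 + cx + d = 0:
  r1 + r2 + r3 = -b/a = 6
  r1*r2 + r1*r3 + r2*r3 = c/a = 4
  r1*r2*r3 = -d/a = -8


Sum = 6


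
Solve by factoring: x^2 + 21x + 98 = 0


We need two numbers that multiply to 98 and add to 21.
Those numbers are 7 and 14 (since 7 * 14 = 98 and 7 + 14 = 21).
So x^2 + 21x + 98 = (x + 7)(x + 14) = 0
Setting each factor to zero: x = -7 or x = -14

x = -14, x = -7


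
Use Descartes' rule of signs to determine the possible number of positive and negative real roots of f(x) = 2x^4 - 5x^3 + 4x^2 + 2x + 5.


Descartes' rule of signs:

For positive roots, count sign changes in f(x) = 2x^4 - 5x^3 + 4x^2 + 2x + 5:
Signs of coefficients: +, -, +, +, +
Number of sign changes: 2
Possible positive real roots: 2, 0

For negative roots, examine f(-x) = 2x^4 + 5x^3 + 4x^2 - 2x + 5:
Signs of coefficients: +, +, +, -, +
Number of sign changes: 2
Possible negative real roots: 2, 0

Positive roots: 2 or 0; Negative roots: 2 or 0


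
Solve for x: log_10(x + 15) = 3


Convert to exponential form: x + 15 = 10^3 = 1000
x = 1000 - 15 = 985
Check: log_10(985 + 15) = log_10(1000) = log_10(1000) = 3 ✓

x = 985


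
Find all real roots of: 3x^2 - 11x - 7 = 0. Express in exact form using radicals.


Using the quadratic formula: x = (-b ± sqrt(b^2 - 4ac)) / (2a)
Here a = 3, b = -11, c = -7
Discriminant = b^2 - 4ac = (-11)^2 - 4(3)(-7) = 121 + 84 = 205
Since discriminant = 205 > 0, there are two real roots.
x = (11 ± sqrt(205)) / 6
Numerically: x ≈ 4.2196 or x ≈ -0.5530

x = (11 + sqrt(205)) / 6 or x = (11 - sqrt(205)) / 6


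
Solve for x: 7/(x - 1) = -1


Multiply both sides by (x - 1): 7 = -1(x - 1)
Distribute: 7 = -x + 1
-x = 7 - 1 = 6
x = -6

x = -6


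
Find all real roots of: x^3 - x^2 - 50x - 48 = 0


Let p(x) = x^3 - x^2 - 50x - 48. By the rational root theorem (leading coefficient 1), any rational root is an integer divisor of 48: try ±1, ±2, ... in turn.
Test x = 1: value = -98 ≠ 0.
Test x = -1: value = 0 ✓, so (x + 1) is a factor.
Synthetic division by (x + 1): bring down 1; 1(-1) - 1 = -2; (-2)(-1) - 50 = -48; (-48)(-1) - 48 = 0 → quotient x^2 - 2x - 48, remainder 0.
Solve the quadratic x^2 - 2x - 48 = 0: discriminant = (-2)^2 - 4(1)(-48) = 4 + 192 = 196.
sqrt(196) = 14, so x = (2 ± 14)/2: x = 8 or x = -6.

x = -6, x = -1, x = 8


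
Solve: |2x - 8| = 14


An absolute value equation |expr| = 14 gives two cases:
Case 1: 2x - 8 = 14
  2x = 22, so x = 11
Case 2: 2x - 8 = -14
  2x = -6, so x = -3

x = -3, x = 11


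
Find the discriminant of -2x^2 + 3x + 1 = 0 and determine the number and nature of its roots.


For ax^2 + bx + c = 0, discriminant D = b^2 - 4ac
Here a = -2, b = 3, c = 1
D = (3)^2 - 4(-2)(1) = 9 + 8 = 17

D = 17 > 0 but not a perfect square
The equation has 2 distinct real irrational roots.

Discriminant = 17, 2 distinct real irrational roots


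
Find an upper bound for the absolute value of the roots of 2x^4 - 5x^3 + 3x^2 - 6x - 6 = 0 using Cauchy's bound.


Cauchy's bound: all roots r satisfy |r| <= 1 + max(|a_i/a_n|) for i = 0,...,n-1
where a_n is the leading coefficient.

Coefficients: [2, -5, 3, -6, -6]
Leading coefficient a_n = 2
Ratios |a_i/a_n|: 5/2, 3/2, 3, 3
Maximum ratio: 3
Cauchy's bound: |r| <= 1 + 3 = 4

Upper bound = 4


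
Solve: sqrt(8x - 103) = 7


Square both sides: 8x - 103 = 7^2 = 49
8x = 49 + 103 = 152
x = 19
Check: sqrt(8*19 - 103) = sqrt(49) = 7 ✓

x = 19


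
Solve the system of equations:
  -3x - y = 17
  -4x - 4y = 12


Using Cramer's rule:
Determinant D = (-3)(-4) - (-4)(-1) = 12 - 4 = 8
Dx = (17)(-4) - (12)(-1) = -68 + 12 = -56
Dy = (-3)(12) - (-4)(17) = -36 + 68 = 32
x = Dx/D = -56/8 = -7
y = Dy/D = 32/8 = 4

x = -7, y = 4


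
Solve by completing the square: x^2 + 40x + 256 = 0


Start: x^2 + 40x + 256 = 0
Move constant: x^2 + 40x = -256
Half of 40 is 20, squared is 400
Add 400 to both sides: x^2 + 40x + 400 = 144
(x + 20)^2 = 144
x + 20 = ±12
x = -20 + 12 = -8 or x = -20 - 12 = -32

x = -32, x = -8


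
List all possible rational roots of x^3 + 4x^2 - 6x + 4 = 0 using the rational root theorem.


Rational root theorem: possible roots are ±p/q where:
  p divides the constant term (4): p ∈ {1, 2, 4}
  q divides the leading coefficient (1): q ∈ {1}

All possible rational roots: -4, -2, -1, 1, 2, 4

-4, -2, -1, 1, 2, 4


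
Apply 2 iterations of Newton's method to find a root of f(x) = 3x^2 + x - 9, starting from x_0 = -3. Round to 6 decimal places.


Newton's method: x_(n+1) = x_n - f(x_n)/f'(x_n)
f(x) = 3x^2 + x - 9
f'(x) = 6x + 1

Iteration 1:
  f(-3.000000) = 15.000000
  f'(-3.000000) = -17.000000
  x_1 = -3.000000 - (15.000000)/(-17.000000) = -2.117647

Iteration 2:
  f(-2.117647) = 2.335640
  f'(-2.117647) = -11.705882
  x_2 = -2.117647 - (2.335640)/(-11.705882) = -1.918120

x_2 = -1.918120


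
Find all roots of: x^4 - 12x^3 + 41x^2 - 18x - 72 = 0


Let p(x) = x^4 - 12x^3 + 41x^2 - 18x - 72. By the rational root theorem (leading coefficient 1), any rational root is an integer divisor of 72: try ±1, ±2, ... in turn.
Test x = 1: value = -60 ≠ 0.
Test x = -1: value = 0 ✓, so (x + 1) is a factor.
Synthetic division by (x + 1): bring down 1; 1(-1) - 12 = -13; (-13)(-1) + 41 = 54; 54(-1) - 18 = -72; (-72)(-1) - 72 = 0 → quotient x^3 - 13x^2 + 54x - 72, remainder 0.
Continue with the quotient x^3 - 13x^2 + 54x - 72 (candidates must divide 72; re-test x = -1 first in case it repeats).
Test x = -1: value = -140 ≠ 0.
Test x = 2: value = -8 ≠ 0.
Test x = -2: value = -240 ≠ 0.
Test x = 3: value = 0 ✓, so (x - 3) is a factor.
Synthetic division by (x - 3): bring down 1; 1(3) - 13 = -10; (-10)(3) + 54 = 24; 24(3) - 72 = 0 → quotient x^2 - 10x + 24, remainder 0.
Solve the quadratic x^2 - 10x + 24 = 0: discriminant = (-10)^2 - 4(1)(24) = 100 - 96 = 4.
sqrt(4) = 2, so x = (10 ± 2)/2: x = 6 or x = 4.
Collecting all roots found:

x = -1, x = 3, x = 4, x = 6


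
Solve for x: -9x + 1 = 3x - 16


Starting with: -9x + 1 = 3x - 16
Move all x terms to left: (-9 - 3)x = -16 - 1
Simplify: -12x = -17
Divide both sides by -12: x = 17/12

x = 17/12


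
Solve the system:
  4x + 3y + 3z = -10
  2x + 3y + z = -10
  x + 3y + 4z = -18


Using Cramer's rule. Expand each determinant along the first row.
D  = 4*[3*4 - 1*3] - 3*[2*4 - 1*1] + 3*[2*3 - 3*1]
  = 4*(9) - 3*(7) + 3*(3) = 24
Dx = (-10)*[3*4 - 1*3] - 3*[(-10)*4 - 1*(-18)] + 3*[(-10)*3 - 3*(-18)]
  = (-10)*(9) - 3*(-22) + 3*(24) = 48
Dy = 4*[(-10)*4 - 1*(-18)] - (-10)*[2*4 - 1*1] + 3*[2*(-18) - (-10)*1]
  = 4*(-22) - (-10)*(7) + 3*(-26) = -96
Dz = 4*[3*(-18) - (-10)*3] - 3*[2*(-18) - (-10)*1] + (-10)*[2*3 - 3*1]
  = 4*(-24) - 3*(-26) + (-10)*(3) = -48
x = Dx/D = 48/24 = 2, y = Dy/D = -96/24 = -4, z = Dz/D = -48/24 = -2
Check eq1: (4)(2) + (3)(-4) + (3)(-2) = -10 = -10 ✓
Check eq2: (2)(2) + (3)(-4) + (1)(-2) = -10 = -10 ✓
Check eq3: (1)(2) + (3)(-4) + (4)(-2) = -18 = -18 ✓

x = 2, y = -4, z = -2


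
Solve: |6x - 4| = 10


An absolute value equation |expr| = 10 gives two cases:
Case 1: 6x - 4 = 10
  6x = 14, so x = 7/3
Case 2: 6x - 4 = -10
  6x = -6, so x = -1

x = -1, x = 7/3


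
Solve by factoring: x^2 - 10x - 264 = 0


We need two numbers that multiply to -264 and add to -10.
Those numbers are 12 and -22 (since 12 * (-22) = -264 and 12 + (-22) = -10).
So x^2 - 10x - 264 = (x + 12)(x - 22) = 0
Setting each factor to zero: x = -12 or x = 22

x = -12, x = 22


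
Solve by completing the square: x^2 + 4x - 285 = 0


Start: x^2 + 4x - 285 = 0
Move constant: x^2 + 4x = 285
Half of 4 is 2, squared is 4
Add 4 to both sides: x^2 + 4x + 4 = 289
(x + 2)^2 = 289
x + 2 = ±17
x = -2 + 17 = 15 or x = -2 - 17 = -19

x = -19, x = 15


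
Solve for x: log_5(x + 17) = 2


Convert to exponential form: x + 17 = 5^2 = 25
x = 25 - 17 = 8
Check: log_5(8 + 17) = log_5(25) = log_5(25) = 2 ✓

x = 8


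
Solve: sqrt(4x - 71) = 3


Square both sides: 4x - 71 = 3^2 = 9
4x = 9 + 71 = 80
x = 20
Check: sqrt(4*20 - 71) = sqrt(9) = 3 ✓

x = 20


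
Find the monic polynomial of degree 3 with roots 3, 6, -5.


A monic polynomial with roots 3, 6, -5 is:
p(x) = (x - 3)(x - 6)(x + 5)
After multiplying by (x - 3): x - 3
After multiplying by (x - 6): x^2 - 9x + 18
After multiplying by (x + 5): x^3 - 4x^2 - 27x + 90

x^3 - 4x^2 - 27x + 90


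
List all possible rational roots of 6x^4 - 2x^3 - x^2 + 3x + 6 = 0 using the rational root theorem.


Rational root theorem: possible roots are ±p/q where:
  p divides the constant term (6): p ∈ {1, 2, 3, 6}
  q divides the leading coefficient (6): q ∈ {1, 2, 3, 6}

All possible rational roots: -6, -3, -2, -3/2, -1, -2/3, -1/2, -1/3, -1/6, 1/6, 1/3, 1/2, 2/3, 1, 3/2, 2, 3, 6

-6, -3, -2, -3/2, -1, -2/3, -1/2, -1/3, -1/6, 1/6, 1/3, 1/2, 2/3, 1, 3/2, 2, 3, 6


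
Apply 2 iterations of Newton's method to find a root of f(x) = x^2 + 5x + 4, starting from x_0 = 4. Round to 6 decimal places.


Newton's method: x_(n+1) = x_n - f(x_n)/f'(x_n)
f(x) = x^2 + 5x + 4
f'(x) = 2x + 5

Iteration 1:
  f(4.000000) = 40.000000
  f'(4.000000) = 13.000000
  x_1 = 4.000000 - (40.000000)/(13.000000) = 0.923077

Iteration 2:
  f(0.923077) = 9.467456
  f'(0.923077) = 6.846154
  x_2 = 0.923077 - (9.467456)/(6.846154) = -0.459810

x_2 = -0.459810


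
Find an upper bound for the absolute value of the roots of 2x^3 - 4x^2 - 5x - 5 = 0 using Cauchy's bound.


Cauchy's bound: all roots r satisfy |r| <= 1 + max(|a_i/a_n|) for i = 0,...,n-1
where a_n is the leading coefficient.

Coefficients: [2, -4, -5, -5]
Leading coefficient a_n = 2
Ratios |a_i/a_n|: 2, 5/2, 5/2
Maximum ratio: 5/2
Cauchy's bound: |r| <= 1 + 5/2 = 7/2

Upper bound = 7/2


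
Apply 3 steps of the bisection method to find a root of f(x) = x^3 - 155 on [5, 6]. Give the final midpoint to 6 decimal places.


f(x) = x^3 - 155
f(5) = -30 < 0
f(6) = 61 > 0

Step 1: midpoint = (5.000000 + 6.000000)/2 = 5.500000
  f(5.500000) = 11.375000
  f(mid) > 0, so root is in [5.000000, 5.500000]

Step 2: midpoint = (5.000000 + 5.500000)/2 = 5.250000
  f(5.250000) = -10.296875
  f(mid) < 0, so root is in [5.250000, 5.500000]

Step 3: midpoint = (5.250000 + 5.500000)/2 = 5.375000
  f(5.375000) = 0.287109
  f(mid) > 0, so root is in [5.250000, 5.375000]

midpoint = 5.375000


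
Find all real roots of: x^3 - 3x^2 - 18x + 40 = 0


Let p(x) = x^3 - 3x^2 - 18x + 40. By the rational root theorem (leading coefficient 1), any rational root is an integer divisor of 40: try ±1, ±2, ... in turn.
Test x = 1: value = 20 ≠ 0.
Test x = -1: value = 54 ≠ 0.
Test x = 2: value = 0 ✓, so (x - 2) is a factor.
Synthetic division by (x - 2): bring down 1; 1(2) - 3 = -1; (-1)(2) - 18 = -20; (-20)(2) + 40 = 0 → quotient x^2 - x - 20, remainder 0.
Solve the quadratic x^2 - x - 20 = 0: discriminant = (-1)^2 - 4(1)(-20) = 1 + 80 = 81.
sqrt(81) = 9, so x = (1 ± 9)/2: x = 5 or x = -4.

x = -4, x = 2, x = 5


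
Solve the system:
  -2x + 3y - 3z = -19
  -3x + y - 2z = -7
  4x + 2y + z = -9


Using Cramer's rule. Expand each determinant along the first row.
D  = (-2)*[1*1 - (-2)*2] - 3*[(-3)*1 - (-2)*4] + (-3)*[(-3)*2 - 1*4]
  = (-2)*(5) - 3*(5) + (-3)*(-10) = 5
Dx = (-19)*[1*1 - (-2)*2] - 3*[(-7)*1 - (-2)*(-9)] + (-3)*[(-7)*2 - 1*(-9)]
  = (-19)*(5) - 3*(-25) + (-3)*(-5) = -5
Dy = (-2)*[(-7)*1 - (-2)*(-9)] - (-19)*[(-3)*1 - (-2)*4] + (-3)*[(-3)*(-9) - (-7)*4]
  = (-2)*(-25) - (-19)*(5) + (-3)*(55) = -20
Dz = (-2)*[1*(-9) - (-7)*2] - 3*[(-3)*(-9) - (-7)*4] + (-19)*[(-3)*2 - 1*4]
  = (-2)*(5) - 3*(55) + (-19)*(-10) = 15
x = Dx/D = -5/5 = -1, y = Dy/D = -20/5 = -4, z = Dz/D = 15/5 = 3
Check eq1: (-2)(-1) + (3)(-4) + (-3)(3) = -19 = -19 ✓
Check eq2: (-3)(-1) + (1)(-4) + (-2)(3) = -7 = -7 ✓
Check eq3: (4)(-1) + (2)(-4) + (1)(3) = -9 = -9 ✓

x = -1, y = -4, z = 3


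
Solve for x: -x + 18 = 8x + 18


Starting with: -x + 18 = 8x + 18
Move all x terms to left: (-1 - 8)x = 18 - 18
Simplify: -9x = 0
Divide both sides by -9: x = 0

x = 0


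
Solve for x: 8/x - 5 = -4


Subtract -5 from both sides: 8/x = 1
Multiply both sides by x: 8 = 1 * x
Divide by 1: x = 8

x = 8


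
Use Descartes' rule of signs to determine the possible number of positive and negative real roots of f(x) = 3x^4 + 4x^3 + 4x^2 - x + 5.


Descartes' rule of signs:

For positive roots, count sign changes in f(x) = 3x^4 + 4x^3 + 4x^2 - x + 5:
Signs of coefficients: +, +, +, -, +
Number of sign changes: 2
Possible positive real roots: 2, 0

For negative roots, examine f(-x) = 3x^4 - 4x^3 + 4x^2 + x + 5:
Signs of coefficients: +, -, +, +, +
Number of sign changes: 2
Possible negative real roots: 2, 0

Positive roots: 2 or 0; Negative roots: 2 or 0


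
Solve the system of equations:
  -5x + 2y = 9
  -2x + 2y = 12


Using Cramer's rule:
Determinant D = (-5)(2) - (-2)(2) = -10 + 4 = -6
Dx = (9)(2) - (12)(2) = 18 - 24 = -6
Dy = (-5)(12) - (-2)(9) = -60 + 18 = -42
x = Dx/D = -6/-6 = 1
y = Dy/D = -42/-6 = 7

x = 1, y = 7


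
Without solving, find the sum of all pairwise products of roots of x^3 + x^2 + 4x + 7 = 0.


By Vieta's formulas for x^3 + bx^2 + cx + d = 0:
  r1 + r2 + r3 = -b/a = -1
  r1*r2 + r1*r3 + r2*r3 = c/a = 4
  r1*r2*r3 = -d/a = -7


Sum of pairwise products = 4


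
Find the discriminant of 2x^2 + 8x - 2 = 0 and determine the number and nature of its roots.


For ax^2 + bx + c = 0, discriminant D = b^2 - 4ac
Here a = 2, b = 8, c = -2
D = (8)^2 - 4(2)(-2) = 64 + 16 = 80

D = 80 > 0 but not a perfect square
The equation has 2 distinct real irrational roots.

Discriminant = 80, 2 distinct real irrational roots


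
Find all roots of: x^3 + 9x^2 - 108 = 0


Let p(x) = x^3 + 9x^2 - 108. By the rational root theorem (leading coefficient 1), any rational root is an integer divisor of 108: try ±1, ±2, ... in turn.
Test x = 1: value = -98 ≠ 0.
Test x = -1: value = -100 ≠ 0.
Test x = 2: value = -64 ≠ 0.
Test x = -2: value = -80 ≠ 0.
Test x = 3: value = 0 ✓, so (x - 3) is a factor.
Synthetic division by (x - 3): bring down 1; 1(3) + 9 = 12; 12(3) + 0 = 36; 36(3) - 108 = 0 → quotient x^2 + 12x + 36, remainder 0.
Solve the quadratic x^2 + 12x + 36 = 0: discriminant = 12^2 - 4(1)(36) = 144 - 144 = 0.
Discriminant = 0, so a double root: x = -12/2 = -6.
Collecting all roots found:

x = -6 (multiplicity 2), x = 3


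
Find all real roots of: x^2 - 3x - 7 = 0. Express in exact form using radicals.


Using the quadratic formula: x = (-b ± sqrt(b^2 - 4ac)) / (2a)
Here a = 1, b = -3, c = -7
Discriminant = b^2 - 4ac = (-3)^2 - 4(1)(-7) = 9 + 28 = 37
Since discriminant = 37 > 0, there are two real roots.
x = (3 ± sqrt(37)) / 2
Numerically: x ≈ 4.5414 or x ≈ -1.5414

x = (3 + sqrt(37)) / 2 or x = (3 - sqrt(37)) / 2


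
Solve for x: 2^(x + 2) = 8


Express both sides with the same base.
8 = 2^3
Since the bases match, equate exponents: x + 2 = 3
So x = 3 - (2) = 1

x = 1


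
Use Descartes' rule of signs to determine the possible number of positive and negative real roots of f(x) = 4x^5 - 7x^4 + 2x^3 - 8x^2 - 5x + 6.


Descartes' rule of signs:

For positive roots, count sign changes in f(x) = 4x^5 - 7x^4 + 2x^3 - 8x^2 - 5x + 6:
Signs of coefficients: +, -, +, -, -, +
Number of sign changes: 4
Possible positive real roots: 4, 2, 0

For negative roots, examine f(-x) = -4x^5 - 7x^4 - 2x^3 - 8x^2 + 5x + 6:
Signs of coefficients: -, -, -, -, +, +
Number of sign changes: 1
Possible negative real roots: 1

Positive roots: 4 or 2 or 0; Negative roots: 1


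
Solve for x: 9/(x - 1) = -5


Multiply both sides by (x - 1): 9 = -5(x - 1)
Distribute: 9 = -5x + 5
-5x = 9 - 5 = 4
x = -4/5

x = -4/5


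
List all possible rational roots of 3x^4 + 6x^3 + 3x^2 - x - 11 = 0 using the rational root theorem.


Rational root theorem: possible roots are ±p/q where:
  p divides the constant term (-11): p ∈ {1, 11}
  q divides the leading coefficient (3): q ∈ {1, 3}

All possible rational roots: -11, -11/3, -1, -1/3, 1/3, 1, 11/3, 11

-11, -11/3, -1, -1/3, 1/3, 1, 11/3, 11


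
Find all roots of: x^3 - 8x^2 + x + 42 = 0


Let p(x) = x^3 - 8x^2 + x + 42. By the rational root theorem (leading coefficient 1), any rational root is an integer divisor of 42: try ±1, ±2, ... in turn.
Test x = 1: value = 36 ≠ 0.
Test x = -1: value = 32 ≠ 0.
Test x = 2: value = 20 ≠ 0.
Test x = -2: value = 0 ✓, so (x + 2) is a factor.
Synthetic division by (x + 2): bring down 1; 1(-2) - 8 = -10; (-10)(-2) + 1 = 21; 21(-2) + 42 = 0 → quotient x^2 - 10x + 21, remainder 0.
Solve the quadratic x^2 - 10x + 21 = 0: discriminant = (-10)^2 - 4(1)(21) = 100 - 84 = 16.
sqrt(16) = 4, so x = (10 ± 4)/2: x = 7 or x = 3.
Collecting all roots found:

x = -2, x = 3, x = 7


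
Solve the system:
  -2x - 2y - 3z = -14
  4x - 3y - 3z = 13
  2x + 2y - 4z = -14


Using Cramer's rule. Expand each determinant along the first row.
D  = (-2)*[(-3)*(-4) - (-3)*2] - (-2)*[4*(-4) - (-3)*2] + (-3)*[4*2 - (-3)*2]
  = (-2)*(18) - (-2)*(-10) + (-3)*(14) = -98
Dx = (-14)*[(-3)*(-4) - (-3)*2] - (-2)*[13*(-4) - (-3)*(-14)] + (-3)*[13*2 - (-3)*(-14)]
  = (-14)*(18) - (-2)*(-94) + (-3)*(-16) = -392
Dy = (-2)*[13*(-4) - (-3)*(-14)] - (-14)*[4*(-4) - (-3)*2] + (-3)*[4*(-14) - 13*2]
  = (-2)*(-94) - (-14)*(-10) + (-3)*(-82) = 294
Dz = (-2)*[(-3)*(-14) - 13*2] - (-2)*[4*(-14) - 13*2] + (-14)*[4*2 - (-3)*2]
  = (-2)*(16) - (-2)*(-82) + (-14)*(14) = -392
x = Dx/D = -392/-98 = 4, y = Dy/D = 294/-98 = -3, z = Dz/D = -392/-98 = 4
Check eq1: (-2)(4) + (-2)(-3) + (-3)(4) = -14 = -14 ✓
Check eq2: (4)(4) + (-3)(-3) + (-3)(4) = 13 = 13 ✓
Check eq3: (2)(4) + (2)(-3) + (-4)(4) = -14 = -14 ✓

x = 4, y = -3, z = 4


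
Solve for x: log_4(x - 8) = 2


Convert to exponential form: x - 8 = 4^2 = 16
x = 16 + 8 = 24
Check: log_4(24 - 8) = log_4(16) = log_4(16) = 2 ✓

x = 24


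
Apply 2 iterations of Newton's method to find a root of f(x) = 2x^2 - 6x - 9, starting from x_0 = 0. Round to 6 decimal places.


Newton's method: x_(n+1) = x_n - f(x_n)/f'(x_n)
f(x) = 2x^2 - 6x - 9
f'(x) = 4x - 6

Iteration 1:
  f(0.000000) = -9.000000
  f'(0.000000) = -6.000000
  x_1 = 0.000000 - (-9.000000)/(-6.000000) = -1.500000

Iteration 2:
  f(-1.500000) = 4.500000
  f'(-1.500000) = -12.000000
  x_2 = -1.500000 - (4.500000)/(-12.000000) = -1.125000

x_2 = -1.125000


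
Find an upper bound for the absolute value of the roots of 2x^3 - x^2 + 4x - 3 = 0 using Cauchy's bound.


Cauchy's bound: all roots r satisfy |r| <= 1 + max(|a_i/a_n|) for i = 0,...,n-1
where a_n is the leading coefficient.

Coefficients: [2, -1, 4, -3]
Leading coefficient a_n = 2
Ratios |a_i/a_n|: 1/2, 2, 3/2
Maximum ratio: 2
Cauchy's bound: |r| <= 1 + 2 = 3

Upper bound = 3


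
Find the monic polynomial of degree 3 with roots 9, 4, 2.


A monic polynomial with roots 9, 4, 2 is:
p(x) = (x - 9)(x - 4)(x - 2)
After multiplying by (x - 9): x - 9
After multiplying by (x - 4): x^2 - 13x + 36
After multiplying by (x - 2): x^3 - 15x^2 + 62x - 72

x^3 - 15x^2 + 62x - 72


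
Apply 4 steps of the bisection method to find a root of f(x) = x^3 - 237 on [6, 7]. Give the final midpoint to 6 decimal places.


f(x) = x^3 - 237
f(6) = -21 < 0
f(7) = 106 > 0

Step 1: midpoint = (6.000000 + 7.000000)/2 = 6.500000
  f(6.500000) = 37.625000
  f(mid) > 0, so root is in [6.000000, 6.500000]

Step 2: midpoint = (6.000000 + 6.500000)/2 = 6.250000
  f(6.250000) = 7.140625
  f(mid) > 0, so root is in [6.000000, 6.250000]

Step 3: midpoint = (6.000000 + 6.250000)/2 = 6.125000
  f(6.125000) = -7.216797
  f(mid) < 0, so root is in [6.125000, 6.250000]

Step 4: midpoint = (6.125000 + 6.250000)/2 = 6.187500
  f(6.187500) = -0.110596
  f(mid) < 0, so root is in [6.187500, 6.250000]

midpoint = 6.187500


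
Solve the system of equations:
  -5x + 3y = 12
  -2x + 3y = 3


Using Cramer's rule:
Determinant D = (-5)(3) - (-2)(3) = -15 + 6 = -9
Dx = (12)(3) - (3)(3) = 36 - 9 = 27
Dy = (-5)(3) - (-2)(12) = -15 + 24 = 9
x = Dx/D = 27/-9 = -3
y = Dy/D = 9/-9 = -1

x = -3, y = -1


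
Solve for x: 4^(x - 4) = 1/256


Express both sides with the same base.
1/256 = 4^(-4)
Since the bases match, equate exponents: x - 4 = -4
So x = -4 - (-4) = 0

x = 0


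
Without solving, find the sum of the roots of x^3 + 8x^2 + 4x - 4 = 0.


By Vieta's formulas for x^3 + bx^2 + cx + d = 0:
  r1 + r2 + r3 = -b/a = -8
  r1*r2 + r1*r3 + r2*r3 = c/a = 4
  r1*r2*r3 = -d/a = 4


Sum = -8


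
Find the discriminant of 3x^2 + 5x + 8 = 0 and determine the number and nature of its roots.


For ax^2 + bx + c = 0, discriminant D = b^2 - 4ac
Here a = 3, b = 5, c = 8
D = (5)^2 - 4(3)(8) = 25 - 96 = -71

D = -71 < 0
The equation has no real roots (2 complex conjugate roots).

Discriminant = -71, no real roots (2 complex conjugate roots)


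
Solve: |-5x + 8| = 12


An absolute value equation |expr| = 12 gives two cases:
Case 1: -5x + 8 = 12
  -5x = 4, so x = -4/5
Case 2: -5x + 8 = -12
  -5x = -20, so x = 4

x = -4/5, x = 4


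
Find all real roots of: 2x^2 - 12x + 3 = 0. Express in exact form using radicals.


Using the quadratic formula: x = (-b ± sqrt(b^2 - 4ac)) / (2a)
Here a = 2, b = -12, c = 3
Discriminant = b^2 - 4ac = (-12)^2 - 4(2)(3) = 144 - 24 = 120
Since discriminant = 120 > 0, there are two real roots.
x = (12 ± 2*sqrt(30)) / 4
Simplifying: x = (6 ± sqrt(30)) / 2
Numerically: x ≈ 5.7386 or x ≈ 0.2614

x = (6 + sqrt(30)) / 2 or x = (6 - sqrt(30)) / 2


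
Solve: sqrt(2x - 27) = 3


Square both sides: 2x - 27 = 3^2 = 9
2x = 9 + 27 = 36
x = 18
Check: sqrt(2*18 - 27) = sqrt(9) = 3 ✓

x = 18


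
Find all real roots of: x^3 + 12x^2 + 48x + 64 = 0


Let p(x) = x^3 + 12x^2 + 48x + 64. By the rational root theorem (leading coefficient 1), any rational root is an integer divisor of 64: try ±1, ±2, ... in turn.
Test x = 1: value = 125 ≠ 0.
Test x = -1: value = 27 ≠ 0.
Test x = 2: value = 216 ≠ 0.
Test x = -2: value = 8 ≠ 0.
Test x = 4: value = 512 ≠ 0.
Test x = -4: value = 0 ✓, so (x + 4) is a factor.
Synthetic division by (x + 4): bring down 1; 1(-4) + 12 = 8; 8(-4) + 48 = 16; 16(-4) + 64 = 0 → quotient x^2 + 8x + 16, remainder 0.
Solve the quadratic x^2 + 8x + 16 = 0: discriminant = 8^2 - 4(1)(16) = 64 - 64 = 0.
Discriminant = 0, so a double root: x = -8/2 = -4.

x = -4 (multiplicity 3)


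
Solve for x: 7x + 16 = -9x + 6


Starting with: 7x + 16 = -9x + 6
Move all x terms to left: (7 + 9)x = 6 - 16
Simplify: 16x = -10
Divide both sides by 16: x = -5/8

x = -5/8


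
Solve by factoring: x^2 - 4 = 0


We need two numbers that multiply to -4 and add to 0.
Those numbers are -2 and 2 (since (-2) * 2 = -4 and (-2) + 2 = 0).
So x^2 - 4 = (x - 2)(x + 2) = 0
Setting each factor to zero: x = 2 or x = -2

x = -2, x = 2


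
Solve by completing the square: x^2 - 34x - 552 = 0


Start: x^2 - 34x - 552 = 0
Move constant: x^2 - 34x = 552
Half of -34 is -17, squared is 289
Add 289 to both sides: x^2 - 34x + 289 = 841
(x - 17)^2 = 841
x - 17 = ±29
x = 17 + 29 = 46 or x = 17 - 29 = -12

x = -12, x = 46


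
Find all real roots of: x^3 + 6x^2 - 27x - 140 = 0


Let p(x) = x^3 + 6x^2 - 27x - 140. By the rational root theorem (leading coefficient 1), any rational root is an integer divisor of 140: try ±1, ±2, ... in turn.
Test x = 1: value = -160 ≠ 0.
Test x = -1: value = -108 ≠ 0.
Test x = 2: value = -162 ≠ 0.
Test x = -2: value = -70 ≠ 0.
Test x = 4: value = -88 ≠ 0.
Test x = -4: value = 0 ✓, so (x + 4) is a factor.
Synthetic division by (x + 4): bring down 1; 1(-4) + 6 = 2; 2(-4) - 27 = -35; (-35)(-4) - 140 = 0 → quotient x^2 + 2x - 35, remainder 0.
Solve the quadratic x^2 + 2x - 35 = 0: discriminant = 2^2 - 4(1)(-35) = 4 + 140 = 144.
sqrt(144) = 12, so x = (-2 ± 12)/2: x = 5 or x = -7.

x = -7, x = -4, x = 5


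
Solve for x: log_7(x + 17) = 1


Convert to exponential form: x + 17 = 7^1 = 7
x = 7 - 17 = -10
Check: log_7(-10 + 17) = log_7(7) = log_7(7) = 1 ✓

x = -10


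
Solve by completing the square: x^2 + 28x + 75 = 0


Start: x^2 + 28x + 75 = 0
Move constant: x^2 + 28x = -75
Half of 28 is 14, squared is 196
Add 196 to both sides: x^2 + 28x + 196 = 121
(x + 14)^2 = 121
x + 14 = ±11
x = -14 + 11 = -3 or x = -14 - 11 = -25

x = -25, x = -3


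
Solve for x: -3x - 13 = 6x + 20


Starting with: -3x - 13 = 6x + 20
Move all x terms to left: (-3 - 6)x = 20 + 13
Simplify: -9x = 33
Divide both sides by -9: x = -11/3

x = -11/3


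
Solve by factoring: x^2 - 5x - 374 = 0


We need two numbers that multiply to -374 and add to -5.
Those numbers are 17 and -22 (since 17 * (-22) = -374 and 17 + (-22) = -5).
So x^2 - 5x - 374 = (x + 17)(x - 22) = 0
Setting each factor to zero: x = -17 or x = 22

x = -17, x = 22
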